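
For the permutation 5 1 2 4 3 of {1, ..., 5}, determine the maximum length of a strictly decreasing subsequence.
3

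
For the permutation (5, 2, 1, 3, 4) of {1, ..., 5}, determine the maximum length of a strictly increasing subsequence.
3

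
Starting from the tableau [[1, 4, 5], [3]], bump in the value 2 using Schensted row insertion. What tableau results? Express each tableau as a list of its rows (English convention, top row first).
[[1, 2, 5], [3, 4]]

In row 1, 2 replaces 4 (the leftmost entry greater than 2); 4 is bumped to row 2. 4 is appended to row 2. The new tableau is [[1, 2, 5], [3, 4]].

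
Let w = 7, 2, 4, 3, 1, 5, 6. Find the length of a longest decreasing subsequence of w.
4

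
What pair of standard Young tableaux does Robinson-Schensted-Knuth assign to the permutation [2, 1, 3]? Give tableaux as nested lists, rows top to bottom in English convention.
P = [[1, 3], [2]], Q = [[1, 3], [2]]

Insert each entry of the permutation into P by Schensted row insertion, recording in Q the position of each new cell.

After inserting 2: P = [[2]].
After inserting 1: P = [[1], [2]].
After inserting 3: P = [[1, 3], [2]].

So P = [[1, 3], [2]], Q = [[1, 3], [2]].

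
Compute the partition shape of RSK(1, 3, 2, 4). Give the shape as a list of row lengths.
RSK row insertion gives P = [[1, 2, 4], [3]], which has shape [3, 1].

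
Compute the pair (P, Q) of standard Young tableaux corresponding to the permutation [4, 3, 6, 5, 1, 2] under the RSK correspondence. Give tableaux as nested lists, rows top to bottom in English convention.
Insert each entry of the permutation into P by Schensted row insertion, recording in Q the position of each new cell.

After inserting 4: P = [[4]].
After inserting 3: P = [[3], [4]].
After inserting 6: P = [[3, 6], [4]].
After inserting 5: P = [[3, 5], [4, 6]].
After inserting 1: P = [[1, 5], [3, 6], [4]].
After inserting 2: P = [[1, 2], [3, 5], [4, 6]].

So P = [[1, 2], [3, 5], [4, 6]], Q = [[1, 3], [2, 4], [5, 6]].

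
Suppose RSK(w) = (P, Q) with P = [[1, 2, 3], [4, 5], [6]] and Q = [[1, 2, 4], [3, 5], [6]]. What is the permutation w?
Reverse the RSK construction: for i from n down to 1, find the cell of Q containing i, remove the entry at that cell from P, and reverse-bump it up through P; the value ejected from row 1 is w(i).

Step i=6: Q has 6 at row 3, column 1; remove 6 from row 3 of P and reverse-bump: 6 enters row 2 and ejects 5; 5 enters row 1 and ejects 3. So w(6) = 3. P is now [[1, 2, 5], [4, 6]].
Step i=5: Q has 5 at row 2, column 2; remove 6 from row 2 of P and reverse-bump: 6 enters row 1 and ejects 5. So w(5) = 5. P is now [[1, 2, 6], [4]].
Step i=4: Q has 4 at row 1, column 3; remove that cell from P, ejecting 6. So w(4) = 6. P is now [[1, 2], [4]].
Step i=3: Q has 3 at row 2, column 1; remove 4 from row 2 of P and reverse-bump: 4 enters row 1 and ejects 2. So w(3) = 2. P is now [[1, 4]].
Step i=2: Q has 2 at row 1, column 2; remove that cell from P, ejecting 4. So w(2) = 4. P is now [[1]].
Step i=1: Q has 1 at row 1, column 1; remove that cell from P, ejecting 1. So w(1) = 1. P is now [].

So w = 1 4 2 6 5 3.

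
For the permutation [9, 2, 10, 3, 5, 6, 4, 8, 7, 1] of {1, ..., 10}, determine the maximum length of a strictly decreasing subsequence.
4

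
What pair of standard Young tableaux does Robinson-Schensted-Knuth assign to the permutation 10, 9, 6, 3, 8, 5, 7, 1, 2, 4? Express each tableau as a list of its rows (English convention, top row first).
Insert each entry of the permutation into P by Schensted row insertion, recording in Q the position of each new cell.

Insert 10: appended to row 1. P = [[10]].
Insert 9: 9 bumps 10 from row 1; 10 starts row 2. P = [[9], [10]].
Insert 6: 6 bumps 9 from row 1; 9 bumps 10 from row 2; 10 starts row 3. P = [[6], [9], [10]].
Insert 3: 3 bumps 6 from row 1; 6 bumps 9 from row 2; 9 bumps 10 from row 3; 10 starts row 4. P = [[3], [6], [9], [10]].
Insert 8: appended to row 1. P = [[3, 8], [6], [9], [10]].
Insert 5: 5 bumps 8 from row 1; 8 appends to row 2. P = [[3, 5], [6, 8], [9], [10]].
Insert 7: appended to row 1. P = [[3, 5, 7], [6, 8], [9], [10]].
Insert 1: 1 bumps 3 from row 1; 3 bumps 6 from row 2; 6 bumps 9 from row 3; 9 bumps 10 from row 4; 10 starts row 5. P = [[1, 5, 7], [3, 8], [6], [9], [10]].
Insert 2: 2 bumps 5 from row 1; 5 bumps 8 from row 2; 8 appends to row 3. P = [[1, 2, 7], [3, 5], [6, 8], [9], [10]].
Insert 4: 4 bumps 7 from row 1; 7 appends to row 2. P = [[1, 2, 4], [3, 5, 7], [6, 8], [9], [10]].

So P = [[1, 2, 4], [3, 5, 7], [6, 8], [9], [10]], Q = [[1, 5, 7], [2, 6, 10], [3, 9], [4], [8]].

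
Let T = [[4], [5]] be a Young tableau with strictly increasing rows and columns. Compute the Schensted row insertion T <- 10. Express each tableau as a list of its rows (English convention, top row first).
[[4, 10], [5]]

10 is larger than every entry of row 1, so it is appended to row 1. The new tableau is [[4, 10], [5]].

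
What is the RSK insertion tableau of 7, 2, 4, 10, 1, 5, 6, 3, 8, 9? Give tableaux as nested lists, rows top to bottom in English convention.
After inserting 7: P = [[7]].
After inserting 2: P = [[2], [7]].
After inserting 4: P = [[2, 4], [7]].
After inserting 10: P = [[2, 4, 10], [7]].
After inserting 1: P = [[1, 4, 10], [2], [7]].
After inserting 5: P = [[1, 4, 5], [2, 10], [7]].
After inserting 6: P = [[1, 4, 5, 6], [2, 10], [7]].
After inserting 3: P = [[1, 3, 5, 6], [2, 4], [7, 10]].
After inserting 8: P = [[1, 3, 5, 6, 8], [2, 4], [7, 10]].
After inserting 9: P = [[1, 3, 5, 6, 8, 9], [2, 4], [7, 10]].

So P = [[1, 3, 5, 6, 8, 9], [2, 4], [7, 10]].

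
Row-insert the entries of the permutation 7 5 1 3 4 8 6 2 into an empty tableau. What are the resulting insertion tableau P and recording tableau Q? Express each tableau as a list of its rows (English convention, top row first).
Insert each entry of the permutation into P by Schensted row insertion, recording in Q the position of each new cell.

Insert 7: appended to row 1. P = [[7]], Q = [[1]].
Insert 5: 5 bumps 7 from row 1; 7 starts row 2. P = [[5], [7]], Q = [[1], [2]].
Insert 1: 1 bumps 5 from row 1; 5 bumps 7 from row 2; 7 starts row 3. P = [[1], [5], [7]], Q = [[1], [2], [3]].
Insert 3: appended to row 1. P = [[1, 3], [5], [7]], Q = [[1, 4], [2], [3]].
Insert 4: appended to row 1. P = [[1, 3, 4], [5], [7]], Q = [[1, 4, 5], [2], [3]].
Insert 8: appended to row 1. P = [[1, 3, 4, 8], [5], [7]], Q = [[1, 4, 5, 6], [2], [3]].
Insert 6: 6 bumps 8 from row 1; 8 appends to row 2. P = [[1, 3, 4, 6], [5, 8], [7]], Q = [[1, 4, 5, 6], [2, 7], [3]].
Insert 2: 2 bumps 3 from row 1; 3 bumps 5 from row 2; 5 bumps 7 from row 3; 7 starts row 4. P = [[1, 2, 4, 6], [3, 8], [5], [7]], Q = [[1, 4, 5, 6], [2, 7], [3], [8]].

So P = [[1, 2, 4, 6], [3, 8], [5], [7]], Q = [[1, 4, 5, 6], [2, 7], [3], [8]].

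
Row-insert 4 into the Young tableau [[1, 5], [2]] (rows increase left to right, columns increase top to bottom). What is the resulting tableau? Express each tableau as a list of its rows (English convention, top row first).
[[1, 4], [2, 5]]

In row 1, 4 replaces 5 (the leftmost entry greater than 4); 5 is bumped to row 2. 5 is appended to row 2. The new tableau is [[1, 4], [2, 5]].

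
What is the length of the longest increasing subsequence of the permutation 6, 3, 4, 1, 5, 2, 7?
4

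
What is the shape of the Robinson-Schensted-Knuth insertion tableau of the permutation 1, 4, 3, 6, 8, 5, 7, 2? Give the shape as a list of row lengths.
[4, 3, 1]

Row-insert each entry into an empty tableau.

After inserting 1: P = [[1]].
After inserting 4: P = [[1, 4]].
After inserting 3: P = [[1, 3], [4]].
After inserting 6: P = [[1, 3, 6], [4]].
After inserting 8: P = [[1, 3, 6, 8], [4]].
After inserting 5: P = [[1, 3, 5, 8], [4, 6]].
After inserting 7: P = [[1, 3, 5, 7], [4, 6, 8]].
After inserting 2: P = [[1, 2, 5, 7], [3, 6, 8], [4]].

The final insertion tableau P = [[1, 2, 5, 7], [3, 6, 8], [4]] has shape [4, 3, 1].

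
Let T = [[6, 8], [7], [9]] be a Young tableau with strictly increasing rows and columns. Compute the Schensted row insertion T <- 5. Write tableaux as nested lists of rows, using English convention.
In row 1, 5 replaces 6 (the leftmost entry greater than 5); 6 is bumped to row 2. In row 2, 6 replaces 7 (the leftmost entry greater than 6); 7 is bumped to row 3. In row 3, 7 replaces 9 (the leftmost entry greater than 7); 9 is bumped to row 4. 9 starts a new row 4. The new tableau is [[5, 8], [6], [7], [9]].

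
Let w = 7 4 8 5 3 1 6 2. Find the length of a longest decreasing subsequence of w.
4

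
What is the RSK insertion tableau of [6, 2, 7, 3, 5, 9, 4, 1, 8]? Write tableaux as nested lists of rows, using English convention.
P = [[1, 3, 4, 8], [2, 7, 9], [5], [6]]

Insert 6: appended to row 1. P = [[6]].
Insert 2: 2 bumps 6 from row 1; 6 starts row 2. P = [[2], [6]].
Insert 7: appended to row 1. P = [[2, 7], [6]].
Insert 3: 3 bumps 7 from row 1; 7 appends to row 2. P = [[2, 3], [6, 7]].
Insert 5: appended to row 1. P = [[2, 3, 5], [6, 7]].
Insert 9: appended to row 1. P = [[2, 3, 5, 9], [6, 7]].
Insert 4: 4 bumps 5 from row 1; 5 bumps 6 from row 2; 6 starts row 3. P = [[2, 3, 4, 9], [5, 7], [6]].
Insert 1: 1 bumps 2 from row 1; 2 bumps 5 from row 2; 5 bumps 6 from row 3; 6 starts row 4. P = [[1, 3, 4, 9], [2, 7], [5], [6]].
Insert 8: 8 bumps 9 from row 1; 9 appends to row 2. P = [[1, 3, 4, 8], [2, 7, 9], [5], [6]].

So P = [[1, 3, 4, 8], [2, 7, 9], [5], [6]].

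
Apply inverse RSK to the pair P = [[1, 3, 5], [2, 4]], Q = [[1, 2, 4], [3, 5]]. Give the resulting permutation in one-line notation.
Reverse the RSK construction: for i from n down to 1, find the cell of Q containing i, remove the entry at that cell from P, and reverse-bump it up through P; the value ejected from row 1 is w(i).

Step i=5: Q has 5 at row 2, column 2; remove 4 from row 2 of P and reverse-bump: 4 enters row 1 and ejects 3. So w(5) = 3. P is now [[1, 4, 5], [2]].
Step i=4: Q has 4 at row 1, column 3; remove that cell from P, ejecting 5. So w(4) = 5. P is now [[1, 4], [2]].
Step i=3: Q has 3 at row 2, column 1; remove 2 from row 2 of P and reverse-bump: 2 enters row 1 and ejects 1. So w(3) = 1. P is now [[2, 4]].
Step i=2: Q has 2 at row 1, column 2; remove that cell from P, ejecting 4. So w(2) = 4. P is now [[2]].
Step i=1: Q has 1 at row 1, column 1; remove that cell from P, ejecting 2. So w(1) = 2. P is now [].

So w = 2 4 1 5 3.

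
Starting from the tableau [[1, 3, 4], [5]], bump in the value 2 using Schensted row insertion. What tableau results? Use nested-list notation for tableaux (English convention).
[[1, 2, 4], [3], [5]]

In row 1, 2 replaces 3 (the leftmost entry greater than 2); 3 is bumped to row 2. In row 2, 3 replaces 5 (the leftmost entry greater than 3); 5 is bumped to row 3. 5 starts a new row 3. The new tableau is [[1, 2, 4], [3], [5]].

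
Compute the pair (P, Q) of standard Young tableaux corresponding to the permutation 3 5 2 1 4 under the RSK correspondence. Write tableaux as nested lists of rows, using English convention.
P = [[1, 4], [2, 5], [3]], Q = [[1, 2], [3, 5], [4]]

Insert each entry of the permutation into P by Schensted row insertion, recording in Q the position of each new cell.

After inserting 3: P = [[3]].
After inserting 5: P = [[3, 5]].
After inserting 2: P = [[2, 5], [3]].
After inserting 1: P = [[1, 5], [2], [3]].
After inserting 4: P = [[1, 4], [2, 5], [3]].

So P = [[1, 4], [2, 5], [3]], Q = [[1, 2], [3, 5], [4]].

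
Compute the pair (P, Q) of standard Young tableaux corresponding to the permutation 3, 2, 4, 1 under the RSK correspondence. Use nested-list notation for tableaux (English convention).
P = [[1, 4], [2], [3]], Q = [[1, 3], [2], [4]]

Insert each entry of the permutation into P by Schensted row insertion, recording in Q the position of each new cell.

Insert 3: appended to row 1. P = [[3]], Q = [[1]].
Insert 2: 2 bumps 3 from row 1; 3 starts row 2. P = [[2], [3]], Q = [[1], [2]].
Insert 4: appended to row 1. P = [[2, 4], [3]], Q = [[1, 3], [2]].
Insert 1: 1 bumps 2 from row 1; 2 bumps 3 from row 2; 3 starts row 3. P = [[1, 4], [2], [3]], Q = [[1, 3], [2], [4]].

So P = [[1, 4], [2], [3]], Q = [[1, 3], [2], [4]].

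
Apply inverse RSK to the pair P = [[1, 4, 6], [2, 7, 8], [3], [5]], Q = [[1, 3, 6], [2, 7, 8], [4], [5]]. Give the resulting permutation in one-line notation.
5 3 7 2 1 8 4 6

Reverse the RSK construction: for i from n down to 1, find the cell of Q containing i, remove the entry at that cell from P, and reverse-bump it up through P; the value ejected from row 1 is w(i).

Step i=8: Q has 8 at row 2, column 3; remove 8 from row 2 of P and reverse-bump: 8 enters row 1 and ejects 6. So w(8) = 6. P is now [[1, 4, 8], [2, 7], [3], [5]].
Step i=7: Q has 7 at row 2, column 2; remove 7 from row 2 of P and reverse-bump: 7 enters row 1 and ejects 4. So w(7) = 4. P is now [[1, 7, 8], [2], [3], [5]].
Step i=6: Q has 6 at row 1, column 3; remove that cell from P, ejecting 8. So w(6) = 8. P is now [[1, 7], [2], [3], [5]].
Step i=5: Q has 5 at row 4, column 1; remove 5 from row 4 of P and reverse-bump: 5 enters row 3 and ejects 3; 3 enters row 2 and ejects 2; 2 enters row 1 and ejects 1. So w(5) = 1. P is now [[2, 7], [3], [5]].
Step i=4: Q has 4 at row 3, column 1; remove 5 from row 3 of P and reverse-bump: 5 enters row 2 and ejects 3; 3 enters row 1 and ejects 2. So w(4) = 2. P is now [[3, 7], [5]].
Step i=3: Q has 3 at row 1, column 2; remove that cell from P, ejecting 7. So w(3) = 7. P is now [[3], [5]].
Step i=2: Q has 2 at row 2, column 1; remove 5 from row 2 of P and reverse-bump: 5 enters row 1 and ejects 3. So w(2) = 3. P is now [[5]].
Step i=1: Q has 1 at row 1, column 1; remove that cell from P, ejecting 5. So w(1) = 5. P is now [].

So w = 5 3 7 2 1 8 4 6.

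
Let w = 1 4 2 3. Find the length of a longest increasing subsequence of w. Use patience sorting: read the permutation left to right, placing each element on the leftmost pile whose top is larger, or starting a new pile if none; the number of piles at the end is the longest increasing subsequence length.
1: new pile. tops = [1]
4: new pile. tops = [1, 4]
2: onto pile 2 (replacing 4). tops = [1, 2]
3: new pile. tops = [1, 2, 3]

3 piles, so the longest increasing subsequence has length 3.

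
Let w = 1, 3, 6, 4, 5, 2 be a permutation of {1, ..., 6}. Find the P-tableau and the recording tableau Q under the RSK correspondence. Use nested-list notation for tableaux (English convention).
P = [[1, 2, 4, 5], [3], [6]], Q = [[1, 2, 3, 5], [4], [6]]

Insert each entry of the permutation into P by Schensted row insertion, recording in Q the position of each new cell.

Insert 1: appended to row 1. P = [[1]].
Insert 3: appended to row 1. P = [[1, 3]].
Insert 6: appended to row 1. P = [[1, 3, 6]].
Insert 4: 4 bumps 6 from row 1; 6 starts row 2. P = [[1, 3, 4], [6]].
Insert 5: appended to row 1. P = [[1, 3, 4, 5], [6]].
Insert 2: 2 bumps 3 from row 1; 3 bumps 6 from row 2; 6 starts row 3. P = [[1, 2, 4, 5], [3], [6]].

So P = [[1, 2, 4, 5], [3], [6]], Q = [[1, 2, 3, 5], [4], [6]].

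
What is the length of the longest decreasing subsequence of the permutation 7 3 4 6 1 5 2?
4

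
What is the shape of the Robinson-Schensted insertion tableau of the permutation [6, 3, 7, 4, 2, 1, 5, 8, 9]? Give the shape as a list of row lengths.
Row-insert each entry into an empty tableau.

After inserting 6: P = [[6]].
After inserting 3: P = [[3], [6]].
After inserting 7: P = [[3, 7], [6]].
After inserting 4: P = [[3, 4], [6, 7]].
After inserting 2: P = [[2, 4], [3, 7], [6]].
After inserting 1: P = [[1, 4], [2, 7], [3], [6]].
After inserting 5: P = [[1, 4, 5], [2, 7], [3], [6]].
After inserting 8: P = [[1, 4, 5, 8], [2, 7], [3], [6]].
After inserting 9: P = [[1, 4, 5, 8, 9], [2, 7], [3], [6]].

The final insertion tableau P = [[1, 4, 5, 8, 9], [2, 7], [3], [6]] has shape [5, 2, 1, 1].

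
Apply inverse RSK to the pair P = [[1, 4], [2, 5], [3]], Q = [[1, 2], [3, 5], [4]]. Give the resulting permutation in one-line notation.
3 5 2 1 4

Reverse the RSK construction: for i from n down to 1, find the cell of Q containing i, remove the entry at that cell from P, and reverse-bump it up through P; the value ejected from row 1 is w(i).

Step i=5: Q has 5 at row 2, column 2; remove 5 from row 2 of P and reverse-bump: 5 enters row 1 and ejects 4. So w(5) = 4. P is now [[1, 5], [2], [3]].
Step i=4: Q has 4 at row 3, column 1; remove 3 from row 3 of P and reverse-bump: 3 enters row 2 and ejects 2; 2 enters row 1 and ejects 1. So w(4) = 1. P is now [[2, 5], [3]].
Step i=3: Q has 3 at row 2, column 1; remove 3 from row 2 of P and reverse-bump: 3 enters row 1 and ejects 2. So w(3) = 2. P is now [[3, 5]].
Step i=2: Q has 2 at row 1, column 2; remove that cell from P, ejecting 5. So w(2) = 5. P is now [[3]].
Step i=1: Q has 1 at row 1, column 1; remove that cell from P, ejecting 3. So w(1) = 3. P is now [].

So w = 3 5 2 1 4.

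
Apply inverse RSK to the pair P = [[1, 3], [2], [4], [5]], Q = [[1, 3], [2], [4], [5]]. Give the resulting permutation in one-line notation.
5 2 4 3 1

Reverse the RSK construction: for i from n down to 1, find the cell of Q containing i, remove the entry at that cell from P, and reverse-bump it up through P; the value ejected from row 1 is w(i).

Step i=5: Q has 5 at row 4, column 1; remove 5 from row 4 of P and reverse-bump: 5 enters row 3 and ejects 4; 4 enters row 2 and ejects 2; 2 enters row 1 and ejects 1. So w(5) = 1. P is now [[2, 3], [4], [5]].
Step i=4: Q has 4 at row 3, column 1; remove 5 from row 3 of P and reverse-bump: 5 enters row 2 and ejects 4; 4 enters row 1 and ejects 3. So w(4) = 3. P is now [[2, 4], [5]].
Step i=3: Q has 3 at row 1, column 2; remove that cell from P, ejecting 4. So w(3) = 4. P is now [[2], [5]].
Step i=2: Q has 2 at row 2, column 1; remove 5 from row 2 of P and reverse-bump: 5 enters row 1 and ejects 2. So w(2) = 2. P is now [[5]].
Step i=1: Q has 1 at row 1, column 1; remove that cell from P, ejecting 5. So w(1) = 5. P is now [].

So w = 5 2 4 3 1.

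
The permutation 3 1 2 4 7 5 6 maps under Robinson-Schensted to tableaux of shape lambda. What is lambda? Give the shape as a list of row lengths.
RSK row insertion gives P = [[1, 2, 4, 5, 6], [3, 7]], which has shape [5, 2].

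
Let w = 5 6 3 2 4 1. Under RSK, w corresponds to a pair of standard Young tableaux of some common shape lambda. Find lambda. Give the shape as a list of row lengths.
[2, 2, 1, 1]

Row-insert each entry into an empty tableau.

After inserting 5: P = [[5]].
After inserting 6: P = [[5, 6]].
After inserting 3: P = [[3, 6], [5]].
After inserting 2: P = [[2, 6], [3], [5]].
After inserting 4: P = [[2, 4], [3, 6], [5]].
After inserting 1: P = [[1, 4], [2, 6], [3], [5]].

The final insertion tableau P = [[1, 4], [2, 6], [3], [5]] has shape [2, 2, 1, 1].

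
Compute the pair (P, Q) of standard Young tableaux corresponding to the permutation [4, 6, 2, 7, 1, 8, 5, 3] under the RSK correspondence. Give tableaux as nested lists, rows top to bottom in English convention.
P = [[1, 3, 7, 8], [2, 5], [4, 6]], Q = [[1, 2, 4, 6], [3, 7], [5, 8]]

Insert each entry of the permutation into P by Schensted row insertion, recording in Q the position of each new cell.

Insert 4: appended to row 1. P = [[4]].
Insert 6: appended to row 1. P = [[4, 6]].
Insert 2: 2 bumps 4 from row 1; 4 starts row 2. P = [[2, 6], [4]].
Insert 7: appended to row 1. P = [[2, 6, 7], [4]].
Insert 1: 1 bumps 2 from row 1; 2 bumps 4 from row 2; 4 starts row 3. P = [[1, 6, 7], [2], [4]].
Insert 8: appended to row 1. P = [[1, 6, 7, 8], [2], [4]].
Insert 5: 5 bumps 6 from row 1; 6 appends to row 2. P = [[1, 5, 7, 8], [2, 6], [4]].
Insert 3: 3 bumps 5 from row 1; 5 bumps 6 from row 2; 6 appends to row 3. P = [[1, 3, 7, 8], [2, 5], [4, 6]].

So P = [[1, 3, 7, 8], [2, 5], [4, 6]], Q = [[1, 2, 4, 6], [3, 7], [5, 8]].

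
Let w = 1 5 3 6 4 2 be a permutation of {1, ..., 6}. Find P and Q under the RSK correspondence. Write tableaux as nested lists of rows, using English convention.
P = [[1, 2, 4], [3, 6], [5]], Q = [[1, 2, 4], [3, 5], [6]]

Insert each entry of the permutation into P by Schensted row insertion, recording in Q the position of each new cell.

Insert 1: appended to row 1. P = [[1]].
Insert 5: appended to row 1. P = [[1, 5]].
Insert 3: 3 bumps 5 from row 1; 5 starts row 2. P = [[1, 3], [5]].
Insert 6: appended to row 1. P = [[1, 3, 6], [5]].
Insert 4: 4 bumps 6 from row 1; 6 appends to row 2. P = [[1, 3, 4], [5, 6]].
Insert 2: 2 bumps 3 from row 1; 3 bumps 5 from row 2; 5 starts row 3. P = [[1, 2, 4], [3, 6], [5]].

So P = [[1, 2, 4], [3, 6], [5]], Q = [[1, 2, 4], [3, 5], [6]].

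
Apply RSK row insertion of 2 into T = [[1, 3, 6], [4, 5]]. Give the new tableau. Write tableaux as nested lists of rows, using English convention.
In row 1, 2 replaces 3 (the leftmost entry greater than 2); 3 is bumped to row 2. In row 2, 3 replaces 4 (the leftmost entry greater than 3); 4 is bumped to row 3. 4 starts a new row 3. The new tableau is [[1, 2, 6], [3, 5], [4]].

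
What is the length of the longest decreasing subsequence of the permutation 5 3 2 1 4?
4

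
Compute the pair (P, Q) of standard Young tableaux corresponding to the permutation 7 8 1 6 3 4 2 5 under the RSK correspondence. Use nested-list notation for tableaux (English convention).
Insert each entry of the permutation into P by Schensted row insertion, recording in Q the position of each new cell.

Insert 7: appended to row 1. P = [[7]].
Insert 8: appended to row 1. P = [[7, 8]].
Insert 1: 1 bumps 7 from row 1; 7 starts row 2. P = [[1, 8], [7]].
Insert 6: 6 bumps 8 from row 1; 8 appends to row 2. P = [[1, 6], [7, 8]].
Insert 3: 3 bumps 6 from row 1; 6 bumps 7 from row 2; 7 starts row 3. P = [[1, 3], [6, 8], [7]].
Insert 4: appended to row 1. P = [[1, 3, 4], [6, 8], [7]].
Insert 2: 2 bumps 3 from row 1; 3 bumps 6 from row 2; 6 bumps 7 from row 3; 7 starts row 4. P = [[1, 2, 4], [3, 8], [6], [7]].
Insert 5: appended to row 1. P = [[1, 2, 4, 5], [3, 8], [6], [7]].

So P = [[1, 2, 4, 5], [3, 8], [6], [7]], Q = [[1, 2, 6, 8], [3, 4], [5], [7]].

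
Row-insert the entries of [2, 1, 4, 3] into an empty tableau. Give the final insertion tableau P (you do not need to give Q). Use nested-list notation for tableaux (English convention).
P = [[1, 3], [2, 4]]

Insert 2: appended to row 1. P = [[2]].
Insert 1: 1 bumps 2 from row 1; 2 starts row 2. P = [[1], [2]].
Insert 4: appended to row 1. P = [[1, 4], [2]].
Insert 3: 3 bumps 4 from row 1; 4 appends to row 2. P = [[1, 3], [2, 4]].

So P = [[1, 3], [2, 4]].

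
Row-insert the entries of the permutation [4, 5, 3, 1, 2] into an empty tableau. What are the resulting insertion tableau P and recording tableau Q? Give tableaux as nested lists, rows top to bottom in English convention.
P = [[1, 2], [3, 5], [4]], Q = [[1, 2], [3, 5], [4]]

Insert each entry of the permutation into P by Schensted row insertion, recording in Q the position of each new cell.

Insert 4: appended to row 1. P = [[4]].
Insert 5: appended to row 1. P = [[4, 5]].
Insert 3: 3 bumps 4 from row 1; 4 starts row 2. P = [[3, 5], [4]].
Insert 1: 1 bumps 3 from row 1; 3 bumps 4 from row 2; 4 starts row 3. P = [[1, 5], [3], [4]].
Insert 2: 2 bumps 5 from row 1; 5 appends to row 2. P = [[1, 2], [3, 5], [4]].

So P = [[1, 2], [3, 5], [4]], Q = [[1, 2], [3, 5], [4]].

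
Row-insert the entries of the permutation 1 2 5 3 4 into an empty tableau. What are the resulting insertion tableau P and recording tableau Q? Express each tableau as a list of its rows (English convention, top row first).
Insert each entry of the permutation into P by Schensted row insertion, recording in Q the position of each new cell.

After inserting 1: P = [[1]].
After inserting 2: P = [[1, 2]].
After inserting 5: P = [[1, 2, 5]].
After inserting 3: P = [[1, 2, 3], [5]].
After inserting 4: P = [[1, 2, 3, 4], [5]].

So P = [[1, 2, 3, 4], [5]], Q = [[1, 2, 3, 5], [4]].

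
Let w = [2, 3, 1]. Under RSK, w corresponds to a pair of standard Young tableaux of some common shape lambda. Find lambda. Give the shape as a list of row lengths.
[2, 1]

Row-insert each entry into an empty tableau.

After inserting 2: P = [[2]].
After inserting 3: P = [[2, 3]].
After inserting 1: P = [[1, 3], [2]].

The final insertion tableau P = [[1, 3], [2]] has shape [2, 1].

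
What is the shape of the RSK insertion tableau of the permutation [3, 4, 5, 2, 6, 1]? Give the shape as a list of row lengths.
[4, 1, 1]

Row-insert each entry into an empty tableau.

After inserting 3: P = [[3]].
After inserting 4: P = [[3, 4]].
After inserting 5: P = [[3, 4, 5]].
After inserting 2: P = [[2, 4, 5], [3]].
After inserting 6: P = [[2, 4, 5, 6], [3]].
After inserting 1: P = [[1, 4, 5, 6], [2], [3]].

The final insertion tableau P = [[1, 4, 5, 6], [2], [3]] has shape [4, 1, 1].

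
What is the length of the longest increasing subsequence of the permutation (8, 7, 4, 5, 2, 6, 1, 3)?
3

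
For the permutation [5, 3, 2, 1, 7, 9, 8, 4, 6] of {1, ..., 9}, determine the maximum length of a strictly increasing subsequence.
3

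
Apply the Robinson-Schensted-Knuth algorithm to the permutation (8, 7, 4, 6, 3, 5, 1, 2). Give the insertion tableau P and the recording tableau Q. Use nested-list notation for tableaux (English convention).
P = [[1, 2], [3, 5], [4, 6], [7], [8]], Q = [[1, 4], [2, 6], [3, 8], [5], [7]]

Insert each entry of the permutation into P by Schensted row insertion, recording in Q the position of each new cell.

Insert 8: appended to row 1. P = [[8]], Q = [[1]].
Insert 7: 7 bumps 8 from row 1; 8 starts row 2. P = [[7], [8]], Q = [[1], [2]].
Insert 4: 4 bumps 7 from row 1; 7 bumps 8 from row 2; 8 starts row 3. P = [[4], [7], [8]], Q = [[1], [2], [3]].
Insert 6: appended to row 1. P = [[4, 6], [7], [8]], Q = [[1, 4], [2], [3]].
Insert 3: 3 bumps 4 from row 1; 4 bumps 7 from row 2; 7 bumps 8 from row 3; 8 starts row 4. P = [[3, 6], [4], [7], [8]], Q = [[1, 4], [2], [3], [5]].
Insert 5: 5 bumps 6 from row 1; 6 appends to row 2. P = [[3, 5], [4, 6], [7], [8]], Q = [[1, 4], [2, 6], [3], [5]].
Insert 1: 1 bumps 3 from row 1; 3 bumps 4 from row 2; 4 bumps 7 from row 3; 7 bumps 8 from row 4; 8 starts row 5. P = [[1, 5], [3, 6], [4], [7], [8]], Q = [[1, 4], [2, 6], [3], [5], [7]].
Insert 2: 2 bumps 5 from row 1; 5 bumps 6 from row 2; 6 appends to row 3. P = [[1, 2], [3, 5], [4, 6], [7], [8]], Q = [[1, 4], [2, 6], [3, 8], [5], [7]].

So P = [[1, 2], [3, 5], [4, 6], [7], [8]], Q = [[1, 4], [2, 6], [3, 8], [5], [7]].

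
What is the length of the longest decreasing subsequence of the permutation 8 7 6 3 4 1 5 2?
5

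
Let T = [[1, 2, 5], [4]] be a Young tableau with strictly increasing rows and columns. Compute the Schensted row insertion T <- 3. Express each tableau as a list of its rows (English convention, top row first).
In row 1, 3 replaces 5 (the leftmost entry greater than 3); 5 is bumped to row 2. 5 is appended to row 2. The new tableau is [[1, 2, 3], [4, 5]].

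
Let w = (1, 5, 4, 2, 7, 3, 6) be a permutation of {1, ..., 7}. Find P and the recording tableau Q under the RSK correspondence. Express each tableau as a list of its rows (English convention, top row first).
P = [[1, 2, 3, 6], [4, 7], [5]], Q = [[1, 2, 5, 7], [3, 6], [4]]

Insert each entry of the permutation into P by Schensted row insertion, recording in Q the position of each new cell.

Insert 1: appended to row 1. P = [[1]].
Insert 5: appended to row 1. P = [[1, 5]].
Insert 4: 4 bumps 5 from row 1; 5 starts row 2. P = [[1, 4], [5]].
Insert 2: 2 bumps 4 from row 1; 4 bumps 5 from row 2; 5 starts row 3. P = [[1, 2], [4], [5]].
Insert 7: appended to row 1. P = [[1, 2, 7], [4], [5]].
Insert 3: 3 bumps 7 from row 1; 7 appends to row 2. P = [[1, 2, 3], [4, 7], [5]].
Insert 6: appended to row 1. P = [[1, 2, 3, 6], [4, 7], [5]].

So P = [[1, 2, 3, 6], [4, 7], [5]], Q = [[1, 2, 5, 7], [3, 6], [4]].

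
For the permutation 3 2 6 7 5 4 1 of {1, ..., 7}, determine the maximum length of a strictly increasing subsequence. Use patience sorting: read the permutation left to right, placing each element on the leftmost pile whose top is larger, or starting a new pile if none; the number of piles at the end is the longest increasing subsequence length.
3

3: new pile. tops = [3]
2: onto pile 1 (replacing 3). tops = [2]
6: new pile. tops = [2, 6]
7: new pile. tops = [2, 6, 7]
5: onto pile 2 (replacing 6). tops = [2, 5, 7]
4: onto pile 2 (replacing 5). tops = [2, 4, 7]
1: onto pile 1 (replacing 2). tops = [1, 4, 7]

3 piles, so the longest increasing subsequence has length 3.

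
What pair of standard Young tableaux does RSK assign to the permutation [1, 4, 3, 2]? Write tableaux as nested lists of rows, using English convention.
P = [[1, 2], [3], [4]], Q = [[1, 2], [3], [4]]

Insert each entry of the permutation into P by Schensted row insertion, recording in Q the position of each new cell.

Insert 1: appended to row 1. P = [[1]].
Insert 4: appended to row 1. P = [[1, 4]].
Insert 3: 3 bumps 4 from row 1; 4 starts row 2. P = [[1, 3], [4]].
Insert 2: 2 bumps 3 from row 1; 3 bumps 4 from row 2; 4 starts row 3. P = [[1, 2], [3], [4]].

So P = [[1, 2], [3], [4]], Q = [[1, 2], [3], [4]].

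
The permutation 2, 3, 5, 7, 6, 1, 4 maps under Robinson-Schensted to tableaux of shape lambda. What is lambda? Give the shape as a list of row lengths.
Row-insert each entry into an empty tableau.

After inserting 2: P = [[2]].
After inserting 3: P = [[2, 3]].
After inserting 5: P = [[2, 3, 5]].
After inserting 7: P = [[2, 3, 5, 7]].
After inserting 6: P = [[2, 3, 5, 6], [7]].
After inserting 1: P = [[1, 3, 5, 6], [2], [7]].
After inserting 4: P = [[1, 3, 4, 6], [2, 5], [7]].

The final insertion tableau P = [[1, 3, 4, 6], [2, 5], [7]] has shape [4, 2, 1].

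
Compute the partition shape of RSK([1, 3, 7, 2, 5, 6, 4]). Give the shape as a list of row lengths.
Row-insert each entry into an empty tableau.

After inserting 1: P = [[1]].
After inserting 3: P = [[1, 3]].
After inserting 7: P = [[1, 3, 7]].
After inserting 2: P = [[1, 2, 7], [3]].
After inserting 5: P = [[1, 2, 5], [3, 7]].
After inserting 6: P = [[1, 2, 5, 6], [3, 7]].
After inserting 4: P = [[1, 2, 4, 6], [3, 5], [7]].

The final insertion tableau P = [[1, 2, 4, 6], [3, 5], [7]] has shape [4, 2, 1].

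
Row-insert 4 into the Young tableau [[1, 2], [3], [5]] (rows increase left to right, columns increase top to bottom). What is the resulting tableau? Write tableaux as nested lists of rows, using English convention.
4 is larger than every entry of row 1, so it is appended to row 1. The new tableau is [[1, 2, 4], [3], [5]].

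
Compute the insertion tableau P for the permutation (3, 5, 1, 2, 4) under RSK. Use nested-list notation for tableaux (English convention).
Insert 3: appended to row 1. P = [[3]].
Insert 5: appended to row 1. P = [[3, 5]].
Insert 1: 1 bumps 3 from row 1; 3 starts row 2. P = [[1, 5], [3]].
Insert 2: 2 bumps 5 from row 1; 5 appends to row 2. P = [[1, 2], [3, 5]].
Insert 4: appended to row 1. P = [[1, 2, 4], [3, 5]].

So P = [[1, 2, 4], [3, 5]].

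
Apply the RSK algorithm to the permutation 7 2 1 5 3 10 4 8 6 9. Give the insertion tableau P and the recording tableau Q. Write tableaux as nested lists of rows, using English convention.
P = [[1, 3, 4, 6, 9], [2, 5, 8], [7, 10]], Q = [[1, 4, 6, 8, 10], [2, 5, 7], [3, 9]]

Insert each entry of the permutation into P by Schensted row insertion, recording in Q the position of each new cell.

Insert 7: appended to row 1. P = [[7]], Q = [[1]].
Insert 2: 2 bumps 7 from row 1; 7 starts row 2. P = [[2], [7]], Q = [[1], [2]].
Insert 1: 1 bumps 2 from row 1; 2 bumps 7 from row 2; 7 starts row 3. P = [[1], [2], [7]], Q = [[1], [2], [3]].
Insert 5: appended to row 1. P = [[1, 5], [2], [7]], Q = [[1, 4], [2], [3]].
Insert 3: 3 bumps 5 from row 1; 5 appends to row 2. P = [[1, 3], [2, 5], [7]], Q = [[1, 4], [2, 5], [3]].
Insert 10: appended to row 1. P = [[1, 3, 10], [2, 5], [7]], Q = [[1, 4, 6], [2, 5], [3]].
Insert 4: 4 bumps 10 from row 1; 10 appends to row 2. P = [[1, 3, 4], [2, 5, 10], [7]], Q = [[1, 4, 6], [2, 5, 7], [3]].
Insert 8: appended to row 1. P = [[1, 3, 4, 8], [2, 5, 10], [7]], Q = [[1, 4, 6, 8], [2, 5, 7], [3]].
Insert 6: 6 bumps 8 from row 1; 8 bumps 10 from row 2; 10 appends to row 3. P = [[1, 3, 4, 6], [2, 5, 8], [7, 10]], Q = [[1, 4, 6, 8], [2, 5, 7], [3, 9]].
Insert 9: appended to row 1. P = [[1, 3, 4, 6, 9], [2, 5, 8], [7, 10]], Q = [[1, 4, 6, 8, 10], [2, 5, 7], [3, 9]].

So P = [[1, 3, 4, 6, 9], [2, 5, 8], [7, 10]], Q = [[1, 4, 6, 8, 10], [2, 5, 7], [3, 9]].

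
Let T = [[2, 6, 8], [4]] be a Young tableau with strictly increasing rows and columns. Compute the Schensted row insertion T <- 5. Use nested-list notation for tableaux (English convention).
In row 1, 5 replaces 6 (the leftmost entry greater than 5); 6 is bumped to row 2. 6 is appended to row 2. The new tableau is [[2, 5, 8], [4, 6]].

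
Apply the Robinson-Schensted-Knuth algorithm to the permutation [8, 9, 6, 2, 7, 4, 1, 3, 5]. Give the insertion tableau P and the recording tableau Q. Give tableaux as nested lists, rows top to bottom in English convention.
Insert each entry of the permutation into P by Schensted row insertion, recording in Q the position of each new cell.

Insert 8: appended to row 1. P = [[8]], Q = [[1]].
Insert 9: appended to row 1. P = [[8, 9]], Q = [[1, 2]].
Insert 6: 6 bumps 8 from row 1; 8 starts row 2. P = [[6, 9], [8]], Q = [[1, 2], [3]].
Insert 2: 2 bumps 6 from row 1; 6 bumps 8 from row 2; 8 starts row 3. P = [[2, 9], [6], [8]], Q = [[1, 2], [3], [4]].
Insert 7: 7 bumps 9 from row 1; 9 appends to row 2. P = [[2, 7], [6, 9], [8]], Q = [[1, 2], [3, 5], [4]].
Insert 4: 4 bumps 7 from row 1; 7 bumps 9 from row 2; 9 appends to row 3. P = [[2, 4], [6, 7], [8, 9]], Q = [[1, 2], [3, 5], [4, 6]].
Insert 1: 1 bumps 2 from row 1; 2 bumps 6 from row 2; 6 bumps 8 from row 3; 8 starts row 4. P = [[1, 4], [2, 7], [6, 9], [8]], Q = [[1, 2], [3, 5], [4, 6], [7]].
Insert 3: 3 bumps 4 from row 1; 4 bumps 7 from row 2; 7 bumps 9 from row 3; 9 appends to row 4. P = [[1, 3], [2, 4], [6, 7], [8, 9]], Q = [[1, 2], [3, 5], [4, 6], [7, 8]].
Insert 5: appended to row 1. P = [[1, 3, 5], [2, 4], [6, 7], [8, 9]], Q = [[1, 2, 9], [3, 5], [4, 6], [7, 8]].

So P = [[1, 3, 5], [2, 4], [6, 7], [8, 9]], Q = [[1, 2, 9], [3, 5], [4, 6], [7, 8]].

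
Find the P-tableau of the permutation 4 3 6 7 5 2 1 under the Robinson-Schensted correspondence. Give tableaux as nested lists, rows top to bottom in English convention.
P = [[1, 5, 7], [2, 6], [3], [4]]

Insert 4: appended to row 1. P = [[4]].
Insert 3: 3 bumps 4 from row 1; 4 starts row 2. P = [[3], [4]].
Insert 6: appended to row 1. P = [[3, 6], [4]].
Insert 7: appended to row 1. P = [[3, 6, 7], [4]].
Insert 5: 5 bumps 6 from row 1; 6 appends to row 2. P = [[3, 5, 7], [4, 6]].
Insert 2: 2 bumps 3 from row 1; 3 bumps 4 from row 2; 4 starts row 3. P = [[2, 5, 7], [3, 6], [4]].
Insert 1: 1 bumps 2 from row 1; 2 bumps 3 from row 2; 3 bumps 4 from row 3; 4 starts row 4. P = [[1, 5, 7], [2, 6], [3], [4]].

So P = [[1, 5, 7], [2, 6], [3], [4]].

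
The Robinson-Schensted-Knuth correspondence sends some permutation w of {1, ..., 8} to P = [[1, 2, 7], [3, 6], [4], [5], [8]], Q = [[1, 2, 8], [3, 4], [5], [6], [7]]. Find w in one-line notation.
Reverse the RSK construction: for i from n down to 1, find the cell of Q containing i, remove the entry at that cell from P, and reverse-bump it up through P; the value ejected from row 1 is w(i).

Step i=8: Q has 8 at row 1, column 3; remove that cell from P, ejecting 7. So w(8) = 7. P is now [[1, 2], [3, 6], [4], [5], [8]].
Step i=7: Q has 7 at row 5, column 1; remove 8 from row 5 of P and reverse-bump: 8 enters row 4 and ejects 5; 5 enters row 3 and ejects 4; 4 enters row 2 and ejects 3; 3 enters row 1 and ejects 2. So w(7) = 2. P is now [[1, 3], [4, 6], [5], [8]].
Step i=6: Q has 6 at row 4, column 1; remove 8 from row 4 of P and reverse-bump: 8 enters row 3 and ejects 5; 5 enters row 2 and ejects 4; 4 enters row 1 and ejects 3. So w(6) = 3. P is now [[1, 4], [5, 6], [8]].
Step i=5: Q has 5 at row 3, column 1; remove 8 from row 3 of P and reverse-bump: 8 enters row 2 and ejects 6; 6 enters row 1 and ejects 4. So w(5) = 4. P is now [[1, 6], [5, 8]].
Step i=4: Q has 4 at row 2, column 2; remove 8 from row 2 of P and reverse-bump: 8 enters row 1 and ejects 6. So w(4) = 6. P is now [[1, 8], [5]].
Step i=3: Q has 3 at row 2, column 1; remove 5 from row 2 of P and reverse-bump: 5 enters row 1 and ejects 1. So w(3) = 1. P is now [[5, 8]].
Step i=2: Q has 2 at row 1, column 2; remove that cell from P, ejecting 8. So w(2) = 8. P is now [[5]].
Step i=1: Q has 1 at row 1, column 1; remove that cell from P, ejecting 5. So w(1) = 5. P is now [].

So w = 5 8 1 6 4 3 2 7.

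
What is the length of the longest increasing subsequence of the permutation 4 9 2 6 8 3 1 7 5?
3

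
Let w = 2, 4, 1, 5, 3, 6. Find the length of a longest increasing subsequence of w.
4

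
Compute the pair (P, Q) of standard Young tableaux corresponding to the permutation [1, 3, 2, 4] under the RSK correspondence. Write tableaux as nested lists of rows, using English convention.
Insert each entry of the permutation into P by Schensted row insertion, recording in Q the position of each new cell.

Insert 1: appended to row 1. P = [[1]], Q = [[1]].
Insert 3: appended to row 1. P = [[1, 3]], Q = [[1, 2]].
Insert 2: 2 bumps 3 from row 1; 3 starts row 2. P = [[1, 2], [3]], Q = [[1, 2], [3]].
Insert 4: appended to row 1. P = [[1, 2, 4], [3]], Q = [[1, 2, 4], [3]].

So P = [[1, 2, 4], [3]], Q = [[1, 2, 4], [3]].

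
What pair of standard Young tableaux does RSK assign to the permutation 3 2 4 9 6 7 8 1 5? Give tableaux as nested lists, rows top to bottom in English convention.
P = [[1, 4, 5, 7, 8], [2, 6], [3, 9]], Q = [[1, 3, 4, 6, 7], [2, 5], [8, 9]]

Insert each entry of the permutation into P by Schensted row insertion, recording in Q the position of each new cell.

After inserting 3: P = [[3]].
After inserting 2: P = [[2], [3]].
After inserting 4: P = [[2, 4], [3]].
After inserting 9: P = [[2, 4, 9], [3]].
After inserting 6: P = [[2, 4, 6], [3, 9]].
After inserting 7: P = [[2, 4, 6, 7], [3, 9]].
After inserting 8: P = [[2, 4, 6, 7, 8], [3, 9]].
After inserting 1: P = [[1, 4, 6, 7, 8], [2, 9], [3]].
After inserting 5: P = [[1, 4, 5, 7, 8], [2, 6], [3, 9]].

So P = [[1, 4, 5, 7, 8], [2, 6], [3, 9]], Q = [[1, 3, 4, 6, 7], [2, 5], [8, 9]].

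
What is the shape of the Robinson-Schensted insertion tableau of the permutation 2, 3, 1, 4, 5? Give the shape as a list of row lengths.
Row-insert each entry into an empty tableau.

After inserting 2: P = [[2]].
After inserting 3: P = [[2, 3]].
After inserting 1: P = [[1, 3], [2]].
After inserting 4: P = [[1, 3, 4], [2]].
After inserting 5: P = [[1, 3, 4, 5], [2]].

The final insertion tableau P = [[1, 3, 4, 5], [2]] has shape [4, 1].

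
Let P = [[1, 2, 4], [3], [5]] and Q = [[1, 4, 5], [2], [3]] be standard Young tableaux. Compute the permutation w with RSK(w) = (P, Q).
5 3 1 2 4

Reverse RSK: for i = n, n-1, ..., 1, locate i in Q, remove the corresponding corner cell from P, and reverse-bump its entry up through P; the value ejected from row 1 is w(i).

So w = 5 3 1 2 4.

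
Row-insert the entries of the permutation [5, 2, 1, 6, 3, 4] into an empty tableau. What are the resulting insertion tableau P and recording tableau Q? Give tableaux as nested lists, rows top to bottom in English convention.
Insert each entry of the permutation into P by Schensted row insertion, recording in Q the position of each new cell.

Insert 5: appended to row 1. P = [[5]], Q = [[1]].
Insert 2: 2 bumps 5 from row 1; 5 starts row 2. P = [[2], [5]], Q = [[1], [2]].
Insert 1: 1 bumps 2 from row 1; 2 bumps 5 from row 2; 5 starts row 3. P = [[1], [2], [5]], Q = [[1], [2], [3]].
Insert 6: appended to row 1. P = [[1, 6], [2], [5]], Q = [[1, 4], [2], [3]].
Insert 3: 3 bumps 6 from row 1; 6 appends to row 2. P = [[1, 3], [2, 6], [5]], Q = [[1, 4], [2, 5], [3]].
Insert 4: appended to row 1. P = [[1, 3, 4], [2, 6], [5]], Q = [[1, 4, 6], [2, 5], [3]].

So P = [[1, 3, 4], [2, 6], [5]], Q = [[1, 4, 6], [2, 5], [3]].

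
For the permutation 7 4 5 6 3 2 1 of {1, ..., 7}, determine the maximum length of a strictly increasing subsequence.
3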